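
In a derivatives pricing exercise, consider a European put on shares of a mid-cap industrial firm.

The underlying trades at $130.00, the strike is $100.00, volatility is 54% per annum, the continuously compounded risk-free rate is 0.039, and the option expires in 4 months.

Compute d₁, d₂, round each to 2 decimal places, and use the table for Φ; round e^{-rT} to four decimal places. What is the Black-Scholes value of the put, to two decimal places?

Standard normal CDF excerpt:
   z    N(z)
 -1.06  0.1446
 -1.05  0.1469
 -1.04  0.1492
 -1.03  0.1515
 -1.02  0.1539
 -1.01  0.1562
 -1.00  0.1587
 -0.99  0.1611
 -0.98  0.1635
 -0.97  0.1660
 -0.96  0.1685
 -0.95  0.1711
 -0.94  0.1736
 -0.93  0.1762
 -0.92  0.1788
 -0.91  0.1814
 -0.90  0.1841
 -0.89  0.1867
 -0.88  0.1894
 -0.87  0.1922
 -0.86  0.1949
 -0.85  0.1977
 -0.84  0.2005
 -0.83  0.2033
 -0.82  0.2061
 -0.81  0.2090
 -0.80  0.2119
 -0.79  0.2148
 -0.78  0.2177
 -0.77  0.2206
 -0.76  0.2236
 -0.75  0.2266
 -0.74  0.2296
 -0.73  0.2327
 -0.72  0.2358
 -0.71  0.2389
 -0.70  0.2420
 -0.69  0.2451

σ√T = 0.54·√0.3333 = 0.3118
ln(S/K) + (r + σ²/2)T = ln(130/100) + (0.039 + 0.54²/2)·0.3333 = 0.2624 + 0.0616 = 0.3240
d₁ = 0.3240 / 0.3118 = 1.0391 ≈ 1.04
d₂ = d₁ − σ√T = 1.0391 − 0.3118 = 0.7273 ≈ 0.73
exp(−rT) = exp(−0.039·0.3333) = 0.9871
P = 100·0.9871·N(-0.73) − 130·N(-1.04) = 100·0.9871·0.2327 − 130·0.1492 = 22.9698 − 19.3960 = 3.5738

$3.57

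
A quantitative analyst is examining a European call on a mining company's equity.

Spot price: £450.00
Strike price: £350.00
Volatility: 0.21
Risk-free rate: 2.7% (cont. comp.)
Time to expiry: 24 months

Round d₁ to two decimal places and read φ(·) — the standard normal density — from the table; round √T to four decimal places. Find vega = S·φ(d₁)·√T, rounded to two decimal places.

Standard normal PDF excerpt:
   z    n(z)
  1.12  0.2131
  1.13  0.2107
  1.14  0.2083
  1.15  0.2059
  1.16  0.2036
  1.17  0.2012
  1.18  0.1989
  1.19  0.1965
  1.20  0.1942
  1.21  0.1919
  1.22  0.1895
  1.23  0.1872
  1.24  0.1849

126.58

σ√T = 0.21 × 1.4142 = 0.2970
d₁ = [ln(450/350) + (0.027 + ½·0.21²)·2] / (σ√T) = (0.2513 + 0.0981) / 0.2970 = 1.1765 ≈ 1.18
√T = √2 = 1.4142
φ(d₁) = φ(1.18) = 0.1989
vega = S·φ(d₁)·√T = 450·0.1989·1.4142 = 126.5780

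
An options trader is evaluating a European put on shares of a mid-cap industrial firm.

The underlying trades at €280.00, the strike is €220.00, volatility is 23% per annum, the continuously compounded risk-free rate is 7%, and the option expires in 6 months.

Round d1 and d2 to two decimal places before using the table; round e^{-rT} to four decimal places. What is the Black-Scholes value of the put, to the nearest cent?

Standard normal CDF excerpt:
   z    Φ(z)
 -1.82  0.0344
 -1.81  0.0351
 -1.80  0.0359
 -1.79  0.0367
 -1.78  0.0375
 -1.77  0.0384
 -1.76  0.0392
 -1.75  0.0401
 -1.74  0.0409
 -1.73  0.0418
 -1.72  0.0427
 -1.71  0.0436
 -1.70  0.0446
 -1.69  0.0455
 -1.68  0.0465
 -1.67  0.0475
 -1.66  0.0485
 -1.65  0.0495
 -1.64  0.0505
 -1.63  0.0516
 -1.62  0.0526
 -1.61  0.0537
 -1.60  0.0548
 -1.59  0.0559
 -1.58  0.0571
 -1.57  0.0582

€0.67

σ√T = 0.23·√0.5 = 0.1626
d₁ = [ln(280/220) + (0.07 + 0.23²/2)·0.5] / 0.1626 = [0.2412 + 0.0482] / 0.1626 = 1.7794 which rounds to 1.78
d₂ = d₁ − σ√T = 1.7794 − 0.1626 = 1.6167 which rounds to 1.62
e^(−rT) = e^(−0.07·0.5) = 0.9656
N(−d₂) = N(-1.62) = 0.0526;  N(−d₁) = N(-1.78) = 0.0375
P = 220·0.9656·0.0526 − 280·0.0375 = 11.1739 − 10.5000 = 0.6739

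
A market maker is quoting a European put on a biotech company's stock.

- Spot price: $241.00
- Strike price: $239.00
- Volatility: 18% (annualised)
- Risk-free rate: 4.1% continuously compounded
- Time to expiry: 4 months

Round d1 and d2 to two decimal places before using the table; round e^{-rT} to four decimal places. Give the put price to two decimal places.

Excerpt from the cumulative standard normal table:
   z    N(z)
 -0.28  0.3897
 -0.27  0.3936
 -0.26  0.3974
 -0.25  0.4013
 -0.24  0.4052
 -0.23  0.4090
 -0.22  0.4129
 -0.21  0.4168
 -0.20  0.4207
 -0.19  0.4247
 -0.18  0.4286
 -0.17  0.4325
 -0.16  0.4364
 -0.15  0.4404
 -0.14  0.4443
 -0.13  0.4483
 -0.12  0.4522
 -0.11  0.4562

T = 0.3333;  σ√T = 0.1039
d₁ = [ln(241/239) + (0.041 + ½·0.18²)·0.3333] / (σ√T) = (0.0083 + 0.0191) / 0.1039 = 0.2637 ≈ 0.26
d₂ = 0.2637 − 0.1039 = 0.1597 ≈ 0.16
exp(−rT) = exp(−0.041·0.3333) = 0.9864
N(−d₂) = N(-0.16) = 0.4364;  N(−d₁) = N(-0.26) = 0.3974
P = 239·0.9864·0.4364 − 241·0.3974 = 102.8811 − 95.7734 = 7.1077

$7.11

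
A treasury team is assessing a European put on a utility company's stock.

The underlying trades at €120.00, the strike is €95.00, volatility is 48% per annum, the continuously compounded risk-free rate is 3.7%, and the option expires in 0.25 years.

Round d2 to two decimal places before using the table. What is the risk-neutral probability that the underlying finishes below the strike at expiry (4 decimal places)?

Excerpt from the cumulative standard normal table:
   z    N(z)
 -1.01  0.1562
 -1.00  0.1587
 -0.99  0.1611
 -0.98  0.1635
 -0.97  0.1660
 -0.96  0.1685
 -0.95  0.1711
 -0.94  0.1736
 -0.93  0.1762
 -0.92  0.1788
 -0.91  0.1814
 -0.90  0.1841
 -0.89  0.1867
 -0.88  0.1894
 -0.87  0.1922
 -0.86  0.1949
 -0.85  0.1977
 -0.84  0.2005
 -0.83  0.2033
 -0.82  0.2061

σ√T = 0.48·√0.25 = 0.2400
ln(S/K) + (r + σ²/2)T = ln(120/95) + (0.037 + 0.48²/2)·0.25 = 0.2336 + 0.0381 = 0.2717
d₁ = 0.2717 / 0.2400 = 1.1319 ⇒ 1.13
d₂ = d₁ − σ√T = 1.1319 − 0.2400 = 0.8919 ⇒ 0.89
Pr(exercise) under Q = N(−d₂) = N(-0.89) = 0.1867

0.1867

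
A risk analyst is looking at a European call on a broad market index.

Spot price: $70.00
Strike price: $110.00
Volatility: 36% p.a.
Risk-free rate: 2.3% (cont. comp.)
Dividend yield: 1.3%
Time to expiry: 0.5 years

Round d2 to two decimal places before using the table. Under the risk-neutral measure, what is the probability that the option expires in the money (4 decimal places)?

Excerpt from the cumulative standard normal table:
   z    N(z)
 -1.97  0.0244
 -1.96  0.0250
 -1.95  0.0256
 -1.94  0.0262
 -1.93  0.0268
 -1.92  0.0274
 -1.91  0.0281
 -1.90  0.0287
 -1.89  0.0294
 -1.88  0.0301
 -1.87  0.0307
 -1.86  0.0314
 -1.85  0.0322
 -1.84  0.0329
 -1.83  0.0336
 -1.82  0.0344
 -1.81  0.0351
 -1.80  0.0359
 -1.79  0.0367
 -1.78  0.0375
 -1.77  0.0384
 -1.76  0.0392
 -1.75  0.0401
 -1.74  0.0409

σ√T = 0.36 × 0.7071 = 0.2546
d₁ = [ln(70/110) + (0.023 − 0.013 + 0.36²/2)·0.5] / 0.2546 = [-0.4520 + 0.0374] / 0.2546 = -1.6286 ≈ -1.63
d₂ = d₁ − σ√T = -1.6286 − 0.2546 = -1.8832 ≈ -1.88
Risk-neutral Pr[S_T > K] = N(d₂) = N(-1.88) = 0.0301

0.0301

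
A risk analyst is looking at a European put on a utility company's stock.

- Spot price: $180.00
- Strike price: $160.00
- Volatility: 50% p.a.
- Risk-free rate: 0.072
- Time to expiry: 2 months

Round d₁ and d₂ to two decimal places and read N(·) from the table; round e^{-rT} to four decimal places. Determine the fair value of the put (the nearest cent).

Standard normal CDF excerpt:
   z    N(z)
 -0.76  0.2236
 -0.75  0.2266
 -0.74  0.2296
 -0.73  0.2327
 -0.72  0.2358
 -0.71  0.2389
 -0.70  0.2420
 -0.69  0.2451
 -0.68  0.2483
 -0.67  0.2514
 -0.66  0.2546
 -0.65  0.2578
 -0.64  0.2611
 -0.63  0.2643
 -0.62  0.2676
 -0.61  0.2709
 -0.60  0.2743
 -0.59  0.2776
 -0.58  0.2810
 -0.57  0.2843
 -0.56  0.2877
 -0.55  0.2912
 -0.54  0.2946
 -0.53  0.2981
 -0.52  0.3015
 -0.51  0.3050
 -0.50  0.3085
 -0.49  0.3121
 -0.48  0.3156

σ√T = 0.5 × 0.4082 = 0.2041
d₁ = [ln(180/160) + (0.072 + 0.5²/2)·0.1667] / 0.2041 = [0.1178 + 0.0328] / 0.2041 = 0.7379 which rounds to 0.74
d₂ = d₁ − σ√T = 0.7379 − 0.2041 = 0.5337 which rounds to 0.53
e^(−rT) = e^(−0.072·0.1667) = 0.9881
N(−d₂) = N(-0.53) = 0.2981;  N(−d₁) = N(-0.74) = 0.2296
P = 160·0.9881·0.2981 − 180·0.2296 = 47.1284 − 41.3280 = 5.8004

$5.80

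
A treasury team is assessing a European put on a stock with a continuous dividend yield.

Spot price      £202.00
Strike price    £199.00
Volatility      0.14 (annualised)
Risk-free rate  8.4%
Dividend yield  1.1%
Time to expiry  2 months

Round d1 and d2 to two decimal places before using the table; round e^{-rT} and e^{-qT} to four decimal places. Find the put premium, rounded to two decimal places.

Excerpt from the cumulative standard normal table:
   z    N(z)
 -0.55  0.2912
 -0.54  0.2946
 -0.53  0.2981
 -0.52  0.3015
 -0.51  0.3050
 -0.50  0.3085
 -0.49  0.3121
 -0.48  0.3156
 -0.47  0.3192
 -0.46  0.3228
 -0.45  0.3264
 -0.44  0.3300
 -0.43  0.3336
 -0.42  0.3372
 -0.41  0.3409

£1.85

T = 0.1667;  σ√T = 0.0572
d₁ = [ln(202/199) + (0.084 − 0.011 + 0.14²/2)·0.1667] / 0.0572 = [0.0150 + 0.0138] / 0.0572 = 0.5032 → 0.50
d₂ = d₁ − σ√T = 0.5032 − 0.0572 = 0.4461 → 0.45
exp(−qT) = exp(−0.011·0.1667) = 0.9982;  exp(−rT) = exp(−0.084·0.1667) = 0.9861
N(−d₂) = N(-0.45) = 0.3264;  N(−d₁) = N(-0.50) = 0.3085
P = 199·0.9861·0.3264 − 202·0.9982·0.3085 = 64.0507 − 62.2048 = 1.8459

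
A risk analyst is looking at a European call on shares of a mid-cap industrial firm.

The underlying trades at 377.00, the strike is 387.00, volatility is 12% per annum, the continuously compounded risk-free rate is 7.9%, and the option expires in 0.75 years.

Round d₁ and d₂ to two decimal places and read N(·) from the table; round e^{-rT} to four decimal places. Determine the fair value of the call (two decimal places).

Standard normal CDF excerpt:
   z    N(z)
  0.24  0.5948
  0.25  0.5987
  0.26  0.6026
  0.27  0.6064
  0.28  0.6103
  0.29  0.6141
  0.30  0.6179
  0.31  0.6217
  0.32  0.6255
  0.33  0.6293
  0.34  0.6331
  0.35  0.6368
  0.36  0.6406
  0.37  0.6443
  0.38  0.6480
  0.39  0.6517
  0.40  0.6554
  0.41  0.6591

σ√T = 0.12 × 0.8660 = 0.1039
ln(S/K) + (r + σ²/2)T = ln(377/387) + (0.079 + 0.12²/2)·0.75 = -0.0262 + 0.0646 = 0.0385
d₁ = 0.0385 / 0.1039 = 0.3702 → 0.37
d₂ = d₁ − σ√T = 0.3702 − 0.1039 = 0.2663 → 0.27
exp(−rT) = exp(−0.079·0.75) = 0.9425
C = 377·N(0.37) − 387·0.9425·N(0.27) = 377·0.6443 − 387·0.9425·0.6064 = 242.9011 − 221.1829 = 21.7182

21.72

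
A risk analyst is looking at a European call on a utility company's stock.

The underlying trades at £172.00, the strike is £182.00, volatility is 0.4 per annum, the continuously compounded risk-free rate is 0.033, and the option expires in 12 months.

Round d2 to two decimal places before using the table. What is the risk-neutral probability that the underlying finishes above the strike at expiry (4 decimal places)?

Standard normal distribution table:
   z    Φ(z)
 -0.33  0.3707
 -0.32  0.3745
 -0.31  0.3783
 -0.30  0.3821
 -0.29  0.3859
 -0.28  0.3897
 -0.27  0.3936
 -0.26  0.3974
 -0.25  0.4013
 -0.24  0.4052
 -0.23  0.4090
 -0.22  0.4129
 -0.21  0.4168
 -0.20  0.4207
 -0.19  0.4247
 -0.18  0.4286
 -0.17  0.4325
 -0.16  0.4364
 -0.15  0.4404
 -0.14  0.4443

σ√T = 0.4·√1 = 0.4000
d₁ = [ln(172/182) + (0.033 + 0.4²/2)·1] / 0.4000 = [-0.0565 + 0.1130] / 0.4000 = 0.1412 which rounds to 0.14
d₂ = d₁ − σ√T = 0.1412 − 0.4000 = -0.2588 which rounds to -0.26
Risk-neutral Pr[S_T > K] = N(d₂) = N(-0.26) = 0.3974

0.3974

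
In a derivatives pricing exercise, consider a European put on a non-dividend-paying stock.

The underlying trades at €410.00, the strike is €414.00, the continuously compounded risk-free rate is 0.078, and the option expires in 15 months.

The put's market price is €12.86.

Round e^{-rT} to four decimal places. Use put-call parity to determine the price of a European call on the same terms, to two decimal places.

exp(−rT) = exp(−0.078·1.25) = 0.9071
Put-call parity: C − P = S − K·e^(−rT) = 410 − 414·0.9071 = 410 − 375.5394 = 34.4606
C = P + (C − P) = 12.86 + (34.4606) = 47.3206

€47.32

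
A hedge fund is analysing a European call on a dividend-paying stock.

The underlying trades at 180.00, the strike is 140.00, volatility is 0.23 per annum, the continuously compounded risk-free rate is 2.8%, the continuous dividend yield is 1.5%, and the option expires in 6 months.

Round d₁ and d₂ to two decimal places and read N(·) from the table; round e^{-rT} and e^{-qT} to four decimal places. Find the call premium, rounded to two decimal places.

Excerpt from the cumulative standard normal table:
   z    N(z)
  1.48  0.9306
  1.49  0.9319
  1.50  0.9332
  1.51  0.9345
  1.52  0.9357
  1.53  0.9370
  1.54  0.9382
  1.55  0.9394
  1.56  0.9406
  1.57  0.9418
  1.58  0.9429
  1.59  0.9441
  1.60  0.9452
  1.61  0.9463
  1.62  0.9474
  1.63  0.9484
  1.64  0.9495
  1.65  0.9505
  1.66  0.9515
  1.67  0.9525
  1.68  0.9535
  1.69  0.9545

σ√T = 0.23·√0.5 = 0.1626
d₁ = [ln(180/140) + (0.028 − 0.015 + 0.23²/2)·0.5] / 0.1626 = [0.2513 + 0.0197] / 0.1626 = 1.6666 ≈ 1.67
d₂ = d₁ − σ√T = 1.6666 − 0.1626 = 1.5039 ≈ 1.50
exp(−qT) = exp(−0.015·0.5) = 0.9925;  exp(−rT) = exp(−0.028·0.5) = 0.9861
N(d₁) = N(1.67) = 0.9525;  N(d₂) = N(1.50) = 0.9332
C = 180·0.9925·0.9525 − 140·0.9861·0.9332 = 170.1641 − 128.8320 = 41.3321

41.33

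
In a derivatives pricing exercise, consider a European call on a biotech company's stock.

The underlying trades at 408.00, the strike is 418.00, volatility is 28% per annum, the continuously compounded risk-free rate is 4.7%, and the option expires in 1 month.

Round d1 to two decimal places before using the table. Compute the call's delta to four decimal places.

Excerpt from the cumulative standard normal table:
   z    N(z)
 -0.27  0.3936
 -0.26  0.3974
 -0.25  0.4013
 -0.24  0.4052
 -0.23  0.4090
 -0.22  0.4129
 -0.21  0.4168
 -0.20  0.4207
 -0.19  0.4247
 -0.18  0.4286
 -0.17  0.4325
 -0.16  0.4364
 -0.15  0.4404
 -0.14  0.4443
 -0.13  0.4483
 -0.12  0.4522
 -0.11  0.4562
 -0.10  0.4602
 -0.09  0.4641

σ√T = 0.28 × 0.2887 = 0.0808
ln(S/K) + (r + σ²/2)T = ln(408/418) + (0.047 + 0.28²/2)·0.08333 = -0.0242 + 0.0072 = -0.0170
d₁ = -0.0170 / 0.0808 = -0.2107 → -0.21
N(d₁) = N(-0.21) = 0.4168
Δ_call = N(d₁) = 0.4168

0.4168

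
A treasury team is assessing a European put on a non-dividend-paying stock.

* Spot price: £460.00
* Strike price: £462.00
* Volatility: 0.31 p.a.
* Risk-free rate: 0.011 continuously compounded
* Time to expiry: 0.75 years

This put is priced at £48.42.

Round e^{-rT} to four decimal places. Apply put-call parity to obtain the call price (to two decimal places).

e^(−rT) = e^(−0.011·0.75) = 0.9918
Put-call parity: C − P = S − K·e^(−rT) = 460 − 462·0.9918 = 460 − 458.2116 = 1.7884
C = P + (C − P) = 48.42 + (1.7884) = 50.2084

£50.21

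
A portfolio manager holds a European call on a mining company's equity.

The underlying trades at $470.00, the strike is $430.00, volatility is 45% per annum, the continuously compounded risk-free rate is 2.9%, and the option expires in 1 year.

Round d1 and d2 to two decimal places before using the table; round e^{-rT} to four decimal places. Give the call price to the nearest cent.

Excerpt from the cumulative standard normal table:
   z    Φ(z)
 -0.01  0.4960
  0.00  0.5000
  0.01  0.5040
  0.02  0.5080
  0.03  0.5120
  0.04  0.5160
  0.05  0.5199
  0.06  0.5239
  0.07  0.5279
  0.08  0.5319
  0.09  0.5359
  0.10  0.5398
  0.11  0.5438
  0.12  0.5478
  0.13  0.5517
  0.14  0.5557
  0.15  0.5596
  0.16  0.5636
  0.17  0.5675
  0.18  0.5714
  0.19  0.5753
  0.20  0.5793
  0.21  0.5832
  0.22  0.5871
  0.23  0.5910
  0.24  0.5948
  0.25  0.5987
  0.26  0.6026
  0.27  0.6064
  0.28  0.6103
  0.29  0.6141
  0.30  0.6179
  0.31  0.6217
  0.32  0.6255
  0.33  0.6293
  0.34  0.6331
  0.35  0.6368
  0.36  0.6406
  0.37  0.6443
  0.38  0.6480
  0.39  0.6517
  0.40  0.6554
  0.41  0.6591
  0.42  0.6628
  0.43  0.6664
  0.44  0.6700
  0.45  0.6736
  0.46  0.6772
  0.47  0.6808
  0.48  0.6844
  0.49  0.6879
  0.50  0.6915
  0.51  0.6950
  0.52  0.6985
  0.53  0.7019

σ√T = 0.45·√1 = 0.4500
d₁ = [ln(470/430) + (0.029 + 0.45²/2)·1] / 0.4500 = [0.0889 + 0.1303] / 0.4500 = 0.4871 which rounds to 0.49
d₂ = d₁ − σ√T = 0.4871 − 0.4500 = 0.0371 which rounds to 0.04
e^(−rT) = e^(−0.029·1) = 0.9714
N(d₁) = N(0.49) = 0.6879;  N(d₂) = N(0.04) = 0.5160
C = 470·0.6879 − 430·0.9714·0.5160 = 323.3130 − 215.5342 = 107.7788

$107.78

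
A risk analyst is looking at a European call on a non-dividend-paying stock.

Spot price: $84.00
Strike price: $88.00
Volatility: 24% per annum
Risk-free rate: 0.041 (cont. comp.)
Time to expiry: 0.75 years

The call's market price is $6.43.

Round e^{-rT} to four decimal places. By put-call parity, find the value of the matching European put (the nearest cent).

exp(−rT) = exp(−0.041·0.75) = 0.9697
Put-call parity: C − P = S − K·e^(−rT) = 84 − 88·0.9697 = 84 − 85.3336 = -1.3336
P = C − (C − P) = 6.43 − (-1.3336) = 7.7636

$7.76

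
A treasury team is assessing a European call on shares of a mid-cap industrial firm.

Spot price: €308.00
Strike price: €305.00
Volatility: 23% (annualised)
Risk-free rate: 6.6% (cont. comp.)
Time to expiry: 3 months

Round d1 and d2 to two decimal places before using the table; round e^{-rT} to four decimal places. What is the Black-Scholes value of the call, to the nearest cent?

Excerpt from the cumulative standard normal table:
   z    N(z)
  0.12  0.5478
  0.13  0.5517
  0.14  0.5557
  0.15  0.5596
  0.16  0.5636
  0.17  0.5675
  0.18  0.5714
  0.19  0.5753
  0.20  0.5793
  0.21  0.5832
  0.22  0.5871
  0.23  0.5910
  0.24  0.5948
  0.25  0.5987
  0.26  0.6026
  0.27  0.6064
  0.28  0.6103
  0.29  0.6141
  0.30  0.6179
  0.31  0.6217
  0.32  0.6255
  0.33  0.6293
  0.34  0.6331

σ√T = 0.23·√0.25 = 0.1150
d₁ = [ln(308/305) + (0.066 + ½·0.23²)·0.25] / (σ√T) = (0.0098 + 0.0231) / 0.1150 = 0.2861 ≈ 0.29
d₂ = 0.2861 − 0.1150 = 0.1711 ≈ 0.17
exp(−rT) = exp(−0.066·0.25) = 0.9836
C = 308·N(0.29) − 305·0.9836·N(0.17) = 308·0.6141 − 305·0.9836·0.5675 = 189.1428 − 170.2489 = 18.8939

€18.89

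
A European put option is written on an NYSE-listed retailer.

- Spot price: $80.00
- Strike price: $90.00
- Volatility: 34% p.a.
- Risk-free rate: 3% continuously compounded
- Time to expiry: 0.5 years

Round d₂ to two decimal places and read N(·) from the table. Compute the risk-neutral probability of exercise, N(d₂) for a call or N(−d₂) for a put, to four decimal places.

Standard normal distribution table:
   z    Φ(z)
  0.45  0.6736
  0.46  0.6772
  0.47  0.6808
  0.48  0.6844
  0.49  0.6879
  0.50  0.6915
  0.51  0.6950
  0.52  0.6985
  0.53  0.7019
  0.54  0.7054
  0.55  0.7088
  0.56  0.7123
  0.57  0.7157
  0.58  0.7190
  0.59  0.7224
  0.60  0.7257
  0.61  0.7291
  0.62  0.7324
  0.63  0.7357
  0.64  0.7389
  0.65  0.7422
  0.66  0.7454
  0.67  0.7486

0.7088

T = 0.5;  σ√T = 0.2404
d₁ = [ln(80/90) + (0.03 + 0.34²/2)·0.5] / 0.2404 = [-0.1178 + 0.0439] / 0.2404 = -0.3073 which rounds to -0.31
d₂ = d₁ − σ√T = -0.3073 − 0.2404 = -0.5477 which rounds to -0.55
Risk-neutral Pr[S_T < K] = N(−d₂) = N(0.55) = 0.7088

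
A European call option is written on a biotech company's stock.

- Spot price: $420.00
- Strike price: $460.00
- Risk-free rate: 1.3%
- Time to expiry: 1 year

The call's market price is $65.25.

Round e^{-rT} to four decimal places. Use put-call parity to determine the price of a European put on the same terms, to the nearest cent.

$99.32

exp(−rT) = exp(−0.013·1) = 0.9871
Put-call parity: C − P = S − K·e^(−rT) = 420 − 460·0.9871 = 420 − 454.0660 = -34.0660
P = C − (C − P) = 65.25 − (-34.0660) = 99.3160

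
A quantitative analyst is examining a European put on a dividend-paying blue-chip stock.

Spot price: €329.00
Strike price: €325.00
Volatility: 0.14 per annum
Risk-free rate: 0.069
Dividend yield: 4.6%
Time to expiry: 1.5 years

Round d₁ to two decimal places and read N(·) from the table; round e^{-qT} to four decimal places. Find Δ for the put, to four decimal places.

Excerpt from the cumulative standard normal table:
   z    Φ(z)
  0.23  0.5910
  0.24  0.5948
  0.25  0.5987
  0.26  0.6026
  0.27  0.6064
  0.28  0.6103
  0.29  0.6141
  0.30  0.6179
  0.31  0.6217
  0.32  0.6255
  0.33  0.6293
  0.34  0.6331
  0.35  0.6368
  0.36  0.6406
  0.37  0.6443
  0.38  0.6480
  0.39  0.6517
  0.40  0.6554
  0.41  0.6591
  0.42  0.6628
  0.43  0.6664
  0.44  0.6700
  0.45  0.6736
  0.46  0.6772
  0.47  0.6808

-0.3354

σ√T = 0.14·√1.5 = 0.1715
d₁ = [ln(329/325) + (0.069 − 0.046 + ½·0.14²)·1.5] / (σ√T) = (0.0122 + 0.0492) / 0.1715 = 0.3583 ⇒ 0.36
N(d₁) = N(0.36) = 0.6406
Δ_put = e^(−qT)·(N(d₁) − 1) = 0.9333·(0.6406 − 1) = -0.3354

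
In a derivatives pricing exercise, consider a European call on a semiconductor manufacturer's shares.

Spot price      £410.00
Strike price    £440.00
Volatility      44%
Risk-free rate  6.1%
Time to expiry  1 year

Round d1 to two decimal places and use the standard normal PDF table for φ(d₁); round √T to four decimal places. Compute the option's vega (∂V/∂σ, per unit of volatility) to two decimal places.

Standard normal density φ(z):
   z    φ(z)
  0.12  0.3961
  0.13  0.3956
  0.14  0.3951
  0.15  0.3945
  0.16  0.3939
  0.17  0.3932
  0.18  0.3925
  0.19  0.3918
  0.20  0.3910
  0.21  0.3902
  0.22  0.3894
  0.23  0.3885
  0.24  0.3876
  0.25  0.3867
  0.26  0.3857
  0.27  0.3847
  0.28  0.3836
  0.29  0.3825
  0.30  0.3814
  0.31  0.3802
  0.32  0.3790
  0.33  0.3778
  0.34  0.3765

T = 1;  σ√T = 0.4400
ln(S/K) + (r + σ²/2)T = ln(410/440) + (0.061 + 0.44²/2)·1 = -0.0706 + 0.1578 = 0.0872
d₁ = 0.0872 / 0.4400 = 0.1981 ⇒ 0.20
√T = √1 = 1.0000
φ(d₁) = φ(0.20) = 0.3910
vega = S·φ(d₁)·√T = 410·0.3910·1.0000 = 160.3100

160.31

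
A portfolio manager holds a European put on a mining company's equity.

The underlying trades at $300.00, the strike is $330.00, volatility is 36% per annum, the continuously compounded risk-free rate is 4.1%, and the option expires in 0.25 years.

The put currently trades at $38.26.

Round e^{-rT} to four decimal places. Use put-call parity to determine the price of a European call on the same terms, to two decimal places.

$11.63

exp(−rT) = exp(−0.041·0.25) = 0.9898
Put-call parity: C − P = S − K·e^(−rT) = 300 − 330·0.9898 = 300 − 326.6340 = -26.6340
C = P + (C − P) = 38.26 + (-26.6340) = 11.6260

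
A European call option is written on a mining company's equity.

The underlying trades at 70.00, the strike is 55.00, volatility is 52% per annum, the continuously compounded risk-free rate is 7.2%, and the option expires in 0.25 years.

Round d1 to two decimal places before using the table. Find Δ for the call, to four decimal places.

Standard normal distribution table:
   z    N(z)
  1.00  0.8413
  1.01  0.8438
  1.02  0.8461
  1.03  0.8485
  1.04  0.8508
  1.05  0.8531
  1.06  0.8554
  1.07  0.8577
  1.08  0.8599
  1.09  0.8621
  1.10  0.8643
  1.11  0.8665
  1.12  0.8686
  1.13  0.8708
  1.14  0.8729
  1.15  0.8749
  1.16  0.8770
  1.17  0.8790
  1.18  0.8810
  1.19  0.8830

σ√T = 0.52 × 0.5000 = 0.2600
d₁ = [ln(70/55) + (0.072 + 0.52²/2)·0.25] / 0.2600 = [0.2412 + 0.0518] / 0.2600 = 1.1268 ≈ 1.13
N(d₁) = N(1.13) = 0.8708
Δ_call = N(d₁) = 0.8708

0.8708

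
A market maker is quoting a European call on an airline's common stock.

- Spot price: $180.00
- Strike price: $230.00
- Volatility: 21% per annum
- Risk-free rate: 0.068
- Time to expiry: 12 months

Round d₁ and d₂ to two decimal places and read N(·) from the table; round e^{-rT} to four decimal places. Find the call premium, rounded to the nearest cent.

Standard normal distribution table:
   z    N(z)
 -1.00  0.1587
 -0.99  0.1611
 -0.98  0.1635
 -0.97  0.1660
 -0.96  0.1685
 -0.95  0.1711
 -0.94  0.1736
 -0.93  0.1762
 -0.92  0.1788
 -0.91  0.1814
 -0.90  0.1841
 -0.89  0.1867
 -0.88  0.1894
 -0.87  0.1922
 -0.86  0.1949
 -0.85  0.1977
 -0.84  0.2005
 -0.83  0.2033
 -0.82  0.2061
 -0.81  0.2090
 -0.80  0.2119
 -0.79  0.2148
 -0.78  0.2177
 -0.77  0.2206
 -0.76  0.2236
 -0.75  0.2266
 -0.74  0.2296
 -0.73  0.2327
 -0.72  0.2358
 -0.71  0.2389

$4.56

σ√T = 0.21 × 1.0000 = 0.2100
ln(S/K) + (r + σ²/2)T = ln(180/230) + (0.068 + 0.21²/2)·1 = -0.2451 + 0.0901 = -0.1551
d₁ = -0.1551 / 0.2100 = -0.7384 ≈ -0.74
d₂ = d₁ − σ√T = -0.7384 − 0.2100 = -0.9484 ≈ -0.95
e^(−rT) = e^(−0.068·1) = 0.9343
N(d₁) = N(-0.74) = 0.2296;  N(d₂) = N(-0.95) = 0.1711
C = 180·0.2296 − 230·0.9343·0.1711 = 41.3280 − 36.7675 = 4.5605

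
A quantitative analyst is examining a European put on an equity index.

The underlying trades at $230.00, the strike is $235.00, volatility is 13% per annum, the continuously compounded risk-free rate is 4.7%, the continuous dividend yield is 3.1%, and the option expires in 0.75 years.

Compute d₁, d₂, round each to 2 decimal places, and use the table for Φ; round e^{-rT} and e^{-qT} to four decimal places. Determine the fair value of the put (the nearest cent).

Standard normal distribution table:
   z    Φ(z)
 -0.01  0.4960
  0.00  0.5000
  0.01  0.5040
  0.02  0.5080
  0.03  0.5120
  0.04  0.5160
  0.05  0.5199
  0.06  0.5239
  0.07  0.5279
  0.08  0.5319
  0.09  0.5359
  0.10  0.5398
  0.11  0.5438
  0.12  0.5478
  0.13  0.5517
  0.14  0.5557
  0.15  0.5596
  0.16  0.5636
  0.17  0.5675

σ√T = 0.13·√0.75 = 0.1126
ln(S/K) + (r − q + σ²/2)T = ln(230/235) + (0.047 − 0.031 + 0.13²/2)·0.75 = -0.0215 + 0.0183 = -0.0032
d₁ = -0.0032 / 0.1126 = -0.0281 which rounds to -0.03
d₂ = d₁ − σ√T = -0.0281 − 0.1126 = -0.1407 which rounds to -0.14
exp(−qT) = exp(−0.031·0.75) = 0.9770;  exp(−rT) = exp(−0.047·0.75) = 0.9654
N(−d₂) = N(0.14) = 0.5557;  N(−d₁) = N(0.03) = 0.5120
P = 235·0.9654·0.5557 − 230·0.9770·0.5120 = 126.0711 − 115.0515 = 11.0196

$11.02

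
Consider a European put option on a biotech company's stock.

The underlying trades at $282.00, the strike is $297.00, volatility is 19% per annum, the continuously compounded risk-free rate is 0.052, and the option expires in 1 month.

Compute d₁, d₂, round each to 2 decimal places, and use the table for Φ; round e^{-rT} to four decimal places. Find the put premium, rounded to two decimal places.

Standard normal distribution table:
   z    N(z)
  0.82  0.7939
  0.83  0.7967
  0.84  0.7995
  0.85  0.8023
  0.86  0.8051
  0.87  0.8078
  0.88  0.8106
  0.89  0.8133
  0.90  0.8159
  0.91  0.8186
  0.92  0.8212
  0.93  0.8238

$15.05

σ√T = 0.19·√0.08333 = 0.0548
d₁ = [ln(282/297) + (0.052 + 0.19²/2)·0.08333] / 0.0548 = [-0.0518 + 0.0058] / 0.0548 = -0.8385 which rounds to -0.84
d₂ = d₁ − σ√T = -0.8385 − 0.0548 = -0.8933 which rounds to -0.89
e^(−rT) = e^(−0.052·0.08333) = 0.9957
N(−d₂) = N(0.89) = 0.8133;  N(−d₁) = N(0.84) = 0.7995
P = 297·0.9957·0.8133 − 282·0.7995 = 240.5114 − 225.4590 = 15.0524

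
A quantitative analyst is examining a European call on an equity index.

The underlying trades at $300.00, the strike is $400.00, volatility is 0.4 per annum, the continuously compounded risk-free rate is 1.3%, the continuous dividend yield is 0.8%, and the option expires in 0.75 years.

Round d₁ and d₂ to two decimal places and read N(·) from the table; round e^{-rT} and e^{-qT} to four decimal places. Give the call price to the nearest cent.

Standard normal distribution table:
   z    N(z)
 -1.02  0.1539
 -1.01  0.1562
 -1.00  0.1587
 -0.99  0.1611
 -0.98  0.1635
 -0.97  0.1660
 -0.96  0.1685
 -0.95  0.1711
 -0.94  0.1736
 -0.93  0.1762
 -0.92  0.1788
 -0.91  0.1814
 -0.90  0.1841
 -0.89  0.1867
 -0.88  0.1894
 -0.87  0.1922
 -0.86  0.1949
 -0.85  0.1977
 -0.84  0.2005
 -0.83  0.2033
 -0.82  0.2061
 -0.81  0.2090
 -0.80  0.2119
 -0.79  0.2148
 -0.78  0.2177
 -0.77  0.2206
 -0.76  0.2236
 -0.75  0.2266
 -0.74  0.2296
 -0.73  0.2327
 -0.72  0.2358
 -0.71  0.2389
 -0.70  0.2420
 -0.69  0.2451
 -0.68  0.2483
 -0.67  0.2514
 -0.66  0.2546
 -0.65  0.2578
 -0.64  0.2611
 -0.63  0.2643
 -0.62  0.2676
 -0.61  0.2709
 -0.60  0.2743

σ√T = 0.4·√0.75 = 0.3464
d₁ = [ln(300/400) + (0.013 − 0.008 + 0.4²/2)·0.75] / 0.3464 = [-0.2877 + 0.0638] / 0.3464 = -0.6464 which rounds to -0.65
d₂ = d₁ − σ√T = -0.6464 − 0.3464 = -0.9928 which rounds to -0.99
exp(−qT) = exp(−0.008·0.75) = 0.9940;  exp(−rT) = exp(−0.013·0.75) = 0.9903
N(d₁) = N(-0.65) = 0.2578;  N(d₂) = N(-0.99) = 0.1611
C = 300·0.9940·0.2578 − 400·0.9903·0.1611 = 76.8760 − 63.8149 = 13.0610

$13.06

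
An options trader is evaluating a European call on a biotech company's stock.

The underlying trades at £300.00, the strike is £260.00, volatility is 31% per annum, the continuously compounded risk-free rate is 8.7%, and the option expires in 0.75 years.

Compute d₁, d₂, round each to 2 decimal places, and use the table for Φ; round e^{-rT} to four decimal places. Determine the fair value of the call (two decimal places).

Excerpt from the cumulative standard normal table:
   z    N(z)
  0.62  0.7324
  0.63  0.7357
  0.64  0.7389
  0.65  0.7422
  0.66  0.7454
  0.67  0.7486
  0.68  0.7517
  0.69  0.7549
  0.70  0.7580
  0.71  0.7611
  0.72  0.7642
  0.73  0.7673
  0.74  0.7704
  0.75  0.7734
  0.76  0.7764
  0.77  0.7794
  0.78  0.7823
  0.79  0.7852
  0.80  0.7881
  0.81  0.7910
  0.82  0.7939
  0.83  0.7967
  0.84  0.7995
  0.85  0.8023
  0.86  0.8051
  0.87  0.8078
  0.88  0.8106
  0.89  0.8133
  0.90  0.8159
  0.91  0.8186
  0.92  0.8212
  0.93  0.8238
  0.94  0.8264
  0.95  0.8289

£65.61

σ√T = 0.31·√0.75 = 0.2685
ln(S/K) + (r + σ²/2)T = ln(300/260) + (0.087 + 0.31²/2)·0.75 = 0.1431 + 0.1013 = 0.2444
d₁ = 0.2444 / 0.2685 = 0.9103 which rounds to 0.91
d₂ = d₁ − σ√T = 0.9103 − 0.2685 = 0.6418 which rounds to 0.64
exp(−rT) = exp(−0.087·0.75) = 0.9368
N(d₁) = N(0.91) = 0.8186;  N(d₂) = N(0.64) = 0.7389
C = 300·0.8186 − 260·0.9368·0.7389 = 245.5800 − 179.9724 = 65.6076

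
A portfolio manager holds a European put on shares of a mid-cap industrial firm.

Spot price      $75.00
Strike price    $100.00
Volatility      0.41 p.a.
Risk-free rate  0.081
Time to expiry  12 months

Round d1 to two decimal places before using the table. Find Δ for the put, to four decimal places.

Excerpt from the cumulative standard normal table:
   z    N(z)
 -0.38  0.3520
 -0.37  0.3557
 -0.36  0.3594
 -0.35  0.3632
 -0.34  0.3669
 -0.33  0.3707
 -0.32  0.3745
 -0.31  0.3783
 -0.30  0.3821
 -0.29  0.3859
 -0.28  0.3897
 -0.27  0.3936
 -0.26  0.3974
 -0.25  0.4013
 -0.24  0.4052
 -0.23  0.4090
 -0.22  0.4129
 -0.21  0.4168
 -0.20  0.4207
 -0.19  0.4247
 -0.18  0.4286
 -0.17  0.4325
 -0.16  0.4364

T = 1;  σ√T = 0.4100
d₁ = [ln(75/100) + (0.081 + ½·0.41²)·1] / (σ√T) = (-0.2877 + 0.1650) / 0.4100 = -0.2991 which rounds to -0.30
N(d₁) = N(-0.30) = 0.3821
Δ_put = N(d₁) − 1 = 0.3821 − 1 = -0.6179

-0.6179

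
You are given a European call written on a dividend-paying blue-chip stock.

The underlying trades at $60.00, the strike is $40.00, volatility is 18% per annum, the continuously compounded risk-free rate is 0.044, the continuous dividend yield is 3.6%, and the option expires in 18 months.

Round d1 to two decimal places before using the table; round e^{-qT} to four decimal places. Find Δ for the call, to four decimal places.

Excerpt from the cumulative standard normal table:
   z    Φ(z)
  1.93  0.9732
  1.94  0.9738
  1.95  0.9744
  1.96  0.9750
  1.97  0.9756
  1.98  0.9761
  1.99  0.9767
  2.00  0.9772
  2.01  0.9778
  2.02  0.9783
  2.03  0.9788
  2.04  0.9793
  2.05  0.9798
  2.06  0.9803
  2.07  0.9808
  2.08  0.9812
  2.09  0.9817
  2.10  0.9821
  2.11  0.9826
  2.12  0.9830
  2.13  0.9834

0.9258

T = 1.5;  σ√T = 0.2205
d₁ = [ln(60/40) + (0.044 − 0.036 + ½·0.18²)·1.5] / (σ√T) = (0.4055 + 0.0363) / 0.2205 = 2.0039 which rounds to 2.00
N(d₁) = N(2.00) = 0.9772
Δ_call = e^(−qT)·N(d₁) = 0.9474·0.9772 = 0.9258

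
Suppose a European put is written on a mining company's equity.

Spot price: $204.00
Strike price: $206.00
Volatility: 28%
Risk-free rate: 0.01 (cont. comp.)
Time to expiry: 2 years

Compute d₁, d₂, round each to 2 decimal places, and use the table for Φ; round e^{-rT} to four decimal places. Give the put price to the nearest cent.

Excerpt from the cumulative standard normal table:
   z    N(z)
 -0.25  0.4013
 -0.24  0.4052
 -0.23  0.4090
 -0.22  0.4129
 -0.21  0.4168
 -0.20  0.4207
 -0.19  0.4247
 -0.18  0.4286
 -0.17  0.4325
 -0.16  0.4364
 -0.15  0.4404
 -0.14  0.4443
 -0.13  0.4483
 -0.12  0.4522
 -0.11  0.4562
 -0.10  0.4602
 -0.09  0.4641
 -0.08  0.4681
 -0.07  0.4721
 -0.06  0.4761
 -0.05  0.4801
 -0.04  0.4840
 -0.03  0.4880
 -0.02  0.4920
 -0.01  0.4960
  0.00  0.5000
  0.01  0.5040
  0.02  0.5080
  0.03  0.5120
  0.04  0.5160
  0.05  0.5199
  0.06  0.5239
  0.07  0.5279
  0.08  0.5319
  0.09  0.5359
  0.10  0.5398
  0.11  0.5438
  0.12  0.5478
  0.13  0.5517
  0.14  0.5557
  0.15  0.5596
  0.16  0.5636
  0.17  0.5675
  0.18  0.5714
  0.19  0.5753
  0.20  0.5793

T = 2;  σ√T = 0.3960
d₁ = [ln(204/206) + (0.01 + ½·0.28²)·2] / (σ√T) = (-0.0098 + 0.0984) / 0.3960 = 0.2239 → 0.22
d₂ = 0.2239 − 0.3960 = -0.1721 → -0.17
e^(−rT) = e^(−0.01·2) = 0.9802
N(−d₂) = N(0.17) = 0.5675;  N(−d₁) = N(-0.22) = 0.4129
P = 206·0.9802·0.5675 − 204·0.4129 = 114.5903 − 84.2316 = 30.3587

$30.36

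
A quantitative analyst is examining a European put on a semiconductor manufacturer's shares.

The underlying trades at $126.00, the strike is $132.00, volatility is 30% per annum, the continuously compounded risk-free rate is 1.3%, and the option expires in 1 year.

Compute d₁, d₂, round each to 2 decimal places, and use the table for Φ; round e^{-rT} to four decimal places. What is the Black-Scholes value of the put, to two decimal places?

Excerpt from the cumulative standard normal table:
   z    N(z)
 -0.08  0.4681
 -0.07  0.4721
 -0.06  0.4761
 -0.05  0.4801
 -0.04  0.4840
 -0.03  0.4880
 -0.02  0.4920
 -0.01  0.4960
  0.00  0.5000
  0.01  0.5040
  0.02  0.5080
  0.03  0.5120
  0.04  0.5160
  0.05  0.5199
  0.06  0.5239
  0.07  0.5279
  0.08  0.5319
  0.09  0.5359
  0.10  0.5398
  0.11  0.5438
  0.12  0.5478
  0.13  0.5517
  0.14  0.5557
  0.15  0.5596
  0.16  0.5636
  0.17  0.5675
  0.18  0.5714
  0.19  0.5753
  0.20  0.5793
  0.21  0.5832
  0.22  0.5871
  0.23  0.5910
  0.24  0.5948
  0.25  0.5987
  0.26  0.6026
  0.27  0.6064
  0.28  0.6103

$17.53

T = 1;  σ√T = 0.3000
ln(S/K) + (r + σ²/2)T = ln(126/132) + (0.013 + 0.3²/2)·1 = -0.0465 + 0.0580 = 0.0115
d₁ = 0.0115 / 0.3000 = 0.0383 ≈ 0.04
d₂ = d₁ − σ√T = 0.0383 − 0.3000 = -0.2617 ≈ -0.26
e^(−rT) = e^(−0.013·1) = 0.9871
N(−d₂) = N(0.26) = 0.6026;  N(−d₁) = N(-0.04) = 0.4840
P = 132·0.9871·0.6026 − 126·0.4840 = 78.5171 − 60.9840 = 17.5331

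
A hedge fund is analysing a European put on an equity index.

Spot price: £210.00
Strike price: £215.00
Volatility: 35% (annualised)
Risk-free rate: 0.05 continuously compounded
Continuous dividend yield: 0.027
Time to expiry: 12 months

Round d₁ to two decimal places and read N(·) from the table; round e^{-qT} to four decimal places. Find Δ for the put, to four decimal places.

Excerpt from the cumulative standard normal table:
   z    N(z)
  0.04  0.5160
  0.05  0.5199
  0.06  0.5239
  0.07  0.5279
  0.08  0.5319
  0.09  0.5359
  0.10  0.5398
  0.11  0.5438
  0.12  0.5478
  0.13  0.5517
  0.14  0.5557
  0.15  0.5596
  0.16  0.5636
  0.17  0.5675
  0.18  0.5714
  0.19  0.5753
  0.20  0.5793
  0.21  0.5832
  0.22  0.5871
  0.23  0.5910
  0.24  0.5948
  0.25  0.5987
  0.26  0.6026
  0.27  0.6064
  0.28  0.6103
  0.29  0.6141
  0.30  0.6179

T = 1;  σ√T = 0.3500
d₁ = [ln(210/215) + (0.05 − 0.027 + 0.35²/2)·1] / 0.3500 = [-0.0235 + 0.0842] / 0.3500 = 0.1735 → 0.17
N(d₁) = N(0.17) = 0.5675
Δ_put = exp(−qT)·(N(d₁) − 1) = 0.9734·(0.5675 − 1) = -0.4210

-0.4210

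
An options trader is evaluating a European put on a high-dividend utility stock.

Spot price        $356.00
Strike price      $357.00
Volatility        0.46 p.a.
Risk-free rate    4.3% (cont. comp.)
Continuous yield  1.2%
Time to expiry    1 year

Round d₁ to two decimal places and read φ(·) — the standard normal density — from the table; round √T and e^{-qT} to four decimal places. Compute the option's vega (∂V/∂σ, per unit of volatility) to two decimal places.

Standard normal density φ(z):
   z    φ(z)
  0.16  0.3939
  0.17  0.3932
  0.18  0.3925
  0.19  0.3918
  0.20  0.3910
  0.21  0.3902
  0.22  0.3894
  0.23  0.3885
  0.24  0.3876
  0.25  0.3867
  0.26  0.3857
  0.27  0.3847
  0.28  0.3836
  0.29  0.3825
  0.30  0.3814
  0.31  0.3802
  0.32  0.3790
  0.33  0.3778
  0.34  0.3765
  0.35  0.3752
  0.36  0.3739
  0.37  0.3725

134.55

T = 1;  σ√T = 0.4600
d₁ = [ln(356/357) + (0.043 − 0.012 + 0.46²/2)·1] / 0.4600 = [-0.0028 + 0.1368] / 0.4600 = 0.2913 ≈ 0.29
√T = √1 = 1.0000
φ(d₁) = φ(0.29) = 0.3825
exp(−qT) = exp(−0.012·1) = 0.9881
vega = S·exp(−qT)·φ(d₁)·√T = 356·0.9881·0.3825·1.0000 = 134.5496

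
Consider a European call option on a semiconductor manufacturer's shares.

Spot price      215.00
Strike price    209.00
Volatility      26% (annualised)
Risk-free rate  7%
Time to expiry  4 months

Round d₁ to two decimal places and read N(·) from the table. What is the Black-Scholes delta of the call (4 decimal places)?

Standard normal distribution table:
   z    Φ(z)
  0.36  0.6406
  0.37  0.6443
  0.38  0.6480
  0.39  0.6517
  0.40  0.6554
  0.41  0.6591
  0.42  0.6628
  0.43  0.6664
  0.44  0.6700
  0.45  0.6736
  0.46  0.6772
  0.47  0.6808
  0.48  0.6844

T = 0.3333;  σ√T = 0.1501
d₁ = [ln(215/209) + (0.07 + ½·0.26²)·0.3333] / (σ√T) = (0.0283 + 0.0346) / 0.1501 = 0.4190 ⇒ 0.42
N(d₁) = N(0.42) = 0.6628
Δ_call = N(d₁) = 0.6628

0.6628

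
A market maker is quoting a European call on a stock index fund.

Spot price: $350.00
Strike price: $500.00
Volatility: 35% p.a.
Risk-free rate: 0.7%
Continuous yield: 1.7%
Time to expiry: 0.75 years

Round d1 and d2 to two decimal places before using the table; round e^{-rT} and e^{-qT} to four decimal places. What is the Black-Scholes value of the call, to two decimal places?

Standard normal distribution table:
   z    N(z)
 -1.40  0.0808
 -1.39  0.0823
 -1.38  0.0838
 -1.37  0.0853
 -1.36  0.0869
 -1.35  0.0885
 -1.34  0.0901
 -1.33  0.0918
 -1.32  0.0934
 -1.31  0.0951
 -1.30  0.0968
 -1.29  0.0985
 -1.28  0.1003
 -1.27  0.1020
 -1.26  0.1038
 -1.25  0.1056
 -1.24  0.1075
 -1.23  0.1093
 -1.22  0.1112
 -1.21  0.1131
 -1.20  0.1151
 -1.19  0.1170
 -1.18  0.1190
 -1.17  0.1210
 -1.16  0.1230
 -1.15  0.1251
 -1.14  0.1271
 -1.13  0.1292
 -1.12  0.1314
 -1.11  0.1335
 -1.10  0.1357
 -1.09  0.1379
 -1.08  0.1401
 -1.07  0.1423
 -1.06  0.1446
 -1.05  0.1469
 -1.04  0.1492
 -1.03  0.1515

$6.74

σ√T = 0.35·√0.75 = 0.3031
d₁ = [ln(350/500) + (0.007 − 0.017 + 0.35²/2)·0.75] / 0.3031 = [-0.3567 + 0.0384] / 0.3031 = -1.0499 → -1.05
d₂ = d₁ − σ√T = -1.0499 − 0.3031 = -1.3530 → -1.35
e^(−qT) = e^(−0.017·0.75) = 0.9873;  e^(−rT) = e^(−0.007·0.75) = 0.9948
N(d₁) = N(-1.05) = 0.1469;  N(d₂) = N(-1.35) = 0.0885
C = 350·0.9873·0.1469 − 500·0.9948·0.0885 = 50.7620 − 44.0199 = 6.7421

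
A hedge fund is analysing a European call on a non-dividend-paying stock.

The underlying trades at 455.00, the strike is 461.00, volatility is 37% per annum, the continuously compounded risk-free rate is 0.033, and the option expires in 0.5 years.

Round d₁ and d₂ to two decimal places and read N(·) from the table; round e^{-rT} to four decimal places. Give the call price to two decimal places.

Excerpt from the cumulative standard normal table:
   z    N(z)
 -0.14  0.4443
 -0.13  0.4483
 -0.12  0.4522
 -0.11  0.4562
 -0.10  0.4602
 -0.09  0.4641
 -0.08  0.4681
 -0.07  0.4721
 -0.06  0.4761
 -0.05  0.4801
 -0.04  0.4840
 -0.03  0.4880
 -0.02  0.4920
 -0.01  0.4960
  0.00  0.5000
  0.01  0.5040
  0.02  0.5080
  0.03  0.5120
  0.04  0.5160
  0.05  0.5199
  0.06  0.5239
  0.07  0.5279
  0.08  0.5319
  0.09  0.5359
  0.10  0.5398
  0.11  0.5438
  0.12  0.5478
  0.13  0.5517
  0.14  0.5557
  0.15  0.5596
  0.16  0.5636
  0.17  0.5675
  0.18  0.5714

σ√T = 0.37 × 0.7071 = 0.2616
ln(S/K) + (r + σ²/2)T = ln(455/461) + (0.033 + 0.37²/2)·0.5 = -0.0131 + 0.0507 = 0.0376
d₁ = 0.0376 / 0.2616 = 0.1438 which rounds to 0.14
d₂ = d₁ − σ√T = 0.1438 − 0.2616 = -0.1178 which rounds to -0.12
e^(−rT) = e^(−0.033·0.5) = 0.9836
C = 455·N(0.14) − 461·0.9836·N(-0.12) = 455·0.5557 − 461·0.9836·0.4522 = 252.8435 − 205.0454 = 47.7981

47.80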